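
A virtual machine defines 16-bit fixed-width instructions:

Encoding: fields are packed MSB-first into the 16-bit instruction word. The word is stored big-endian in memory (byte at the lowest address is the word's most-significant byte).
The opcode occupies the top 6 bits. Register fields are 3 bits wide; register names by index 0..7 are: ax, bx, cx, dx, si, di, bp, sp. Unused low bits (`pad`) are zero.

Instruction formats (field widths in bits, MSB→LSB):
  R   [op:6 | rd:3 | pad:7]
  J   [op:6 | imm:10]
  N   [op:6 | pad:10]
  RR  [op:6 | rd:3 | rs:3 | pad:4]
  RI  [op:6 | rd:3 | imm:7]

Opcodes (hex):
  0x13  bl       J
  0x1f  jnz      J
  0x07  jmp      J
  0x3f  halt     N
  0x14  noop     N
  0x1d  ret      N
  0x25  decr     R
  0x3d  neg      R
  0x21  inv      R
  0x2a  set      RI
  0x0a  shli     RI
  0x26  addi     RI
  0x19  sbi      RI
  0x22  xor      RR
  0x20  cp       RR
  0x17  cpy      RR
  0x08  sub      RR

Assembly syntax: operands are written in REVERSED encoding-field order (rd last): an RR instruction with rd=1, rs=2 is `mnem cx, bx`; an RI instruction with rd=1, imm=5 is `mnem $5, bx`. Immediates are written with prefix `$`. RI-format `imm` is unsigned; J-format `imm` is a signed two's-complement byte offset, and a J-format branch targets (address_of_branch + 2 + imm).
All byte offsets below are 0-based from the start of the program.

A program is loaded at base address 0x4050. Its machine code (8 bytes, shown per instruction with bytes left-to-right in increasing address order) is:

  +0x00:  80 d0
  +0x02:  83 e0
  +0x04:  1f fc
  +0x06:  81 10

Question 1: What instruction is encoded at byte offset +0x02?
off 0x02: read 83 e0 as big → 0x83e0
  op=0x83e0>>10=0x20 ⇒ cp (RR)
  [9:7] rd=7 = sp
  [6:4] rs=6 = bp

cp bp, sp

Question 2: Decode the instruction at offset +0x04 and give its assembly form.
jmp $-4

off 0x04: read 1f fc as big → 0x1ffc
  top 6b → 0x7 → jmp [J]
  [9:0] imm=1020 (s10→-4) = $-4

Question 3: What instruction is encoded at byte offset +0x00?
cp di, bx

off 0x00: read 80 d0 as big → 0x80d0
  opcode bits[15:10]=0x20: cp/RR
  [9:7] rd=1 = bx
  [6:4] rs=5 = di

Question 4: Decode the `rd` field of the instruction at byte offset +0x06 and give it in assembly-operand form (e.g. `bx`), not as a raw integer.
@+06  big-endian(81 10) = 0x8110
  opcode bits[15:10]=0x20: cp/RR
  rd: (w>>7)&0x7=0x2 → cx
  rs: (w>>4)&0x7=0x1 → bx

cx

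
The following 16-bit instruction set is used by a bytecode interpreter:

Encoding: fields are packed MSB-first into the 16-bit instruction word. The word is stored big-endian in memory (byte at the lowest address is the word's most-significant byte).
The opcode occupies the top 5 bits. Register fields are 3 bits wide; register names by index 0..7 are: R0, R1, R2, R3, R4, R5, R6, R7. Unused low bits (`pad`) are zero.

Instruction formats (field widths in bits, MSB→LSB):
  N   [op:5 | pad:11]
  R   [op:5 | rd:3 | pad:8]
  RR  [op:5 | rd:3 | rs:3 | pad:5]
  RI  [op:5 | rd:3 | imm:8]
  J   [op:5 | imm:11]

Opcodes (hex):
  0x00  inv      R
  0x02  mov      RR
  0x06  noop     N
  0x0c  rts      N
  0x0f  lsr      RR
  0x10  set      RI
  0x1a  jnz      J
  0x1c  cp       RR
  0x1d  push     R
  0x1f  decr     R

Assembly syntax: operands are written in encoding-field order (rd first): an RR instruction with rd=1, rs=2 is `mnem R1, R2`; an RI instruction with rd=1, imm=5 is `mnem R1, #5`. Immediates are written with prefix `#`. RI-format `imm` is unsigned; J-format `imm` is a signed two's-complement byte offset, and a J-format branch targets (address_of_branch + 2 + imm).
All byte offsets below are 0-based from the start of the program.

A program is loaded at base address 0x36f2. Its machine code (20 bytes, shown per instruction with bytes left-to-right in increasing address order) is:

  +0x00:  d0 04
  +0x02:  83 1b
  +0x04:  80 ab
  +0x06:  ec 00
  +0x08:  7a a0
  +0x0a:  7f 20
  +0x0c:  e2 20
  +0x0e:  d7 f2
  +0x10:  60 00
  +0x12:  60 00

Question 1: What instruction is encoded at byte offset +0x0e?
off 0x0e: read d7 f2 as big → 0xd7f2
  opcode bits[15:11]=0x1a: jnz/J
  imm: (w>>0)&0x7ff=0x7f2 (s11→-14) → #-14

jnz #-14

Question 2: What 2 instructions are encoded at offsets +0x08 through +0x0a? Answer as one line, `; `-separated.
lsr R2, R5; lsr R7, R1

[08] 7a a0 → 0x7aa0
  top 5b → 0xf → lsr [RR]
  [10:8] rd=2 = R2
  [7:5] rs=5 = R5
[0a] 7f 20 → 0x7f20
  top 5b → 0xf → lsr [RR]
  [10:8] rd=7 = R7
  [7:5] rs=1 = R1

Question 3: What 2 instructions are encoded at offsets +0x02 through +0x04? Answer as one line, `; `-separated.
set R3, #27; set R0, #171

[02] 83 1b → 0x831b
  top 5b → 0x10 → set [RI]
  rd: (w>>8)&0x7=0x3 → R3
  imm: (w>>0)&0xff=0x1b → #27
[04] 80 ab → 0x80ab
  top 5b → 0x10 → set [RI]
  rd: (w>>8)&0x7=0x0 → R0
  imm: (w>>0)&0xff=0xab → #171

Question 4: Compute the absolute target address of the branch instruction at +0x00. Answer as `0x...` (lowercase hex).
off 0x00: read d0 04 as big → 0xd004
  opcode bits[15:11]=0x1a: jnz/J
  imm: (w>>0)&0x7ff=0x4 → #4
  target = base 0x36f2 + off 0x00 + 2 + imm 4 = 0x36f8

0x36f8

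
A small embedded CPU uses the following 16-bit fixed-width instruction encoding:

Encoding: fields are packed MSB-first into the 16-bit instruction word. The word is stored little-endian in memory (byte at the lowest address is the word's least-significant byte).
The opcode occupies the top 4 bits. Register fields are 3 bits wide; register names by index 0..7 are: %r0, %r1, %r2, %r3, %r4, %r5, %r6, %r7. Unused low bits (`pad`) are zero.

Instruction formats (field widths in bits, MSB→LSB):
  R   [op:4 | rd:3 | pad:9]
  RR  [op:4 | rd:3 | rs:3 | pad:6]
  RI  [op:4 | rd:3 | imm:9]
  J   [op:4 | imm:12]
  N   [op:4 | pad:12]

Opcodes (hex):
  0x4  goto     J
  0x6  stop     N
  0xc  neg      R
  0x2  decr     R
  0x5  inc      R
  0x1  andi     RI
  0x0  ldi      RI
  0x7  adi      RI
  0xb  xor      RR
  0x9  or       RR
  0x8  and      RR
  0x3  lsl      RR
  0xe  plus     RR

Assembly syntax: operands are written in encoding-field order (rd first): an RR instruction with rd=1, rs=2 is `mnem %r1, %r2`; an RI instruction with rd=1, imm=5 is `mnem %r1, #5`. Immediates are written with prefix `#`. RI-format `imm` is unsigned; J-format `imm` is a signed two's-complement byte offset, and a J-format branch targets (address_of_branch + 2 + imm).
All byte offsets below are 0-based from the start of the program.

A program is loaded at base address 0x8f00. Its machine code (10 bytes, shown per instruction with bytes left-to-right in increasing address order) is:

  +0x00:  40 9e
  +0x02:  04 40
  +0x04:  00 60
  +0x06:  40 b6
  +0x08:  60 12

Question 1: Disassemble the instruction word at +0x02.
off 0x02: read 04 40 as little → 0x4004
  op=0x4004>>12=0x4 ⇒ goto (J)
  imm: (w>>0)&0xfff=0x4 → #4

goto #4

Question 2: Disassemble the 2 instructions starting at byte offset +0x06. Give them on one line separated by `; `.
+0x06: 40 b6 ⇒ word 0xb640 (little)
  opcode bits[15:12]=0xb: xor/RR
  rd@[11:9]=0x3 ⇒ %r3
  rs@[8:6]=0x1 ⇒ %r1
+0x08: 60 12 ⇒ word 0x1260 (little)
  opcode bits[15:12]=0x1: andi/RI
  rd@[11:9]=0x1 ⇒ %r1
  imm@[8:0]=0x60 ⇒ #96

xor %r3, %r1; andi %r1, #96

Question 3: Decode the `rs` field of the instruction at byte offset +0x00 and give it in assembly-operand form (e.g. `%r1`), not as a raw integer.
[00] 40 9e → 0x9e40
  opcode bits[15:12]=0x9: or/RR
  rd: (w>>9)&0x7=0x7 → %r7
  rs: (w>>6)&0x7=0x1 → %r1

%r1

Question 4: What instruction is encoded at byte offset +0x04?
stop

[04] 00 60 → 0x6000
  op=0x6000>>12=0x6 ⇒ stop (N)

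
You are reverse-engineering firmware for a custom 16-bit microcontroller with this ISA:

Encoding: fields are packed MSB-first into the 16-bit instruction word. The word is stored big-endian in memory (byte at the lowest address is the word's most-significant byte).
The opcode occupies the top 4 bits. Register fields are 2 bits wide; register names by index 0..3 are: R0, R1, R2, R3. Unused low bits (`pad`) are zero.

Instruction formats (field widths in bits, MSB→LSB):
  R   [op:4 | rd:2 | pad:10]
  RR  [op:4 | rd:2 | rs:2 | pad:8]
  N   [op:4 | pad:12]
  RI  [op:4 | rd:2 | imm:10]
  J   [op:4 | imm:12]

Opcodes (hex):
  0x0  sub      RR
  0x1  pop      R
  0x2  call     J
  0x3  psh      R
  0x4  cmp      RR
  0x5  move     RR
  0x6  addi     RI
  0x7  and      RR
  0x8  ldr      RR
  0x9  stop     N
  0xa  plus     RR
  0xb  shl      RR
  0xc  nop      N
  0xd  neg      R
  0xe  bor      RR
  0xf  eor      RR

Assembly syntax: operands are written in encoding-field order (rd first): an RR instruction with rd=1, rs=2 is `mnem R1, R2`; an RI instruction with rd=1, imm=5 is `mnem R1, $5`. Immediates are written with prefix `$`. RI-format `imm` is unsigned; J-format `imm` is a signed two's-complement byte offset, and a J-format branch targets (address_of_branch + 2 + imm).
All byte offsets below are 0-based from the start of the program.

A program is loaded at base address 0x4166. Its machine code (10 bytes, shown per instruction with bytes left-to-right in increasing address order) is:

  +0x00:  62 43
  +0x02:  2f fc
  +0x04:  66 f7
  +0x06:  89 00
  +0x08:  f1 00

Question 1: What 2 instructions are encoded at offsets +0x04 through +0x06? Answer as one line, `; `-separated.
[04] 66 f7 → 0x66f7
  top 4b → 0x6 → addi [RI]
  [11:10] rd=1 = R1
  [9:0] imm=759 = $759
[06] 89 00 → 0x8900
  top 4b → 0x8 → ldr [RR]
  [11:10] rd=2 = R2
  [9:8] rs=1 = R1

addi R1, $759; ldr R2, R1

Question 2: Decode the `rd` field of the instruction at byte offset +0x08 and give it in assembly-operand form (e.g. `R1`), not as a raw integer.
R0

+0x08: f1 00 ⇒ word 0xf100 (big)
  op=0xf100>>12=0xf ⇒ eor (RR)
  [11:10] rd=0 = R0
  [9:8] rs=1 = R1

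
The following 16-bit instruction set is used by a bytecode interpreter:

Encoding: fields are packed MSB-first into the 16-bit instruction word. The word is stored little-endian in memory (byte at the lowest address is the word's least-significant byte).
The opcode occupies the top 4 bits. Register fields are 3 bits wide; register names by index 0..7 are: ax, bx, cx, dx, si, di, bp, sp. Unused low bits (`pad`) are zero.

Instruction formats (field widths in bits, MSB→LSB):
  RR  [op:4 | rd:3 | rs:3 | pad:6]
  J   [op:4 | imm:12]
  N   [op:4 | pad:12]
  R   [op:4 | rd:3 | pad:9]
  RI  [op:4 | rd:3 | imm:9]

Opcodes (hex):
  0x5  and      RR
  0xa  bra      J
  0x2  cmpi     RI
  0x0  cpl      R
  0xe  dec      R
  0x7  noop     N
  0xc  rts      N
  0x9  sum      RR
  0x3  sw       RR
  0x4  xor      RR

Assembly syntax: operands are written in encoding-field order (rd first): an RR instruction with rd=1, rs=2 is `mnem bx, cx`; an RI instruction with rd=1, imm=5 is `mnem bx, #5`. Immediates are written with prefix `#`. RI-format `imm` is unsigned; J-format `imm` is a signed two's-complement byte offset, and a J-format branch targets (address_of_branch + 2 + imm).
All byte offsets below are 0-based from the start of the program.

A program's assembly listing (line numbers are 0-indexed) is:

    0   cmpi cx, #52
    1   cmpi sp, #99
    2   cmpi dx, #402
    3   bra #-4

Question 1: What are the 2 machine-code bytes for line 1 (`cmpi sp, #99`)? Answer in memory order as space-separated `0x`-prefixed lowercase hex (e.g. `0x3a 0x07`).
0x63 0x2e

line 1 (cmpi): pack op=0x2:4|rd=7:3|imm=99:9 = 0x2e63; little→ 63 2e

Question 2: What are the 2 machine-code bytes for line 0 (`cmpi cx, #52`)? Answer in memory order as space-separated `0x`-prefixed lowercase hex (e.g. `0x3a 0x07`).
0x34 0x24

0. cmpi fields op=0x2:4|rd=2:3|imm=52:9 → word 2434h → 34 24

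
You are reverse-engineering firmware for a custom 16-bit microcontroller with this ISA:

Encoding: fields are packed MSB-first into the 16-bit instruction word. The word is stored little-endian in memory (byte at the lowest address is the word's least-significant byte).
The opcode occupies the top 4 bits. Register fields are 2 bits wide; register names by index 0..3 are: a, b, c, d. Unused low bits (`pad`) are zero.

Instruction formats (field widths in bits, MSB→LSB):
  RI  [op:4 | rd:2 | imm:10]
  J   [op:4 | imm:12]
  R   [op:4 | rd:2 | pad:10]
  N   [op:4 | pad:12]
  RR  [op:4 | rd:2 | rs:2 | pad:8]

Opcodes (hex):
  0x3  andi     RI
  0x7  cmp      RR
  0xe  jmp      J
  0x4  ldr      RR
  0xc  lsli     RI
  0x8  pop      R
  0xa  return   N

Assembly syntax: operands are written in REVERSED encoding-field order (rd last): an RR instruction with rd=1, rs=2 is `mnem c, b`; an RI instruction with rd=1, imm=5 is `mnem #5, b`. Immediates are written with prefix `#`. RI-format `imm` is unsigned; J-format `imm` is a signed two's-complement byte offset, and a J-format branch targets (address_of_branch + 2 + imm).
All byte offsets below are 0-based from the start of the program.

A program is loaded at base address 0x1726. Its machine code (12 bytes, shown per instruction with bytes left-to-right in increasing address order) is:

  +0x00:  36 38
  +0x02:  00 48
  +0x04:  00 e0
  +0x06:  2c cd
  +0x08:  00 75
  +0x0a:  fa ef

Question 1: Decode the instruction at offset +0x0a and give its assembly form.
+0x0a: fa ef ⇒ word 0xeffa (little)
  op=0xeffa>>12=0xe ⇒ jmp (J)
  imm@[11:0]=0xffa (s12→-6) ⇒ #-6

jmp #-6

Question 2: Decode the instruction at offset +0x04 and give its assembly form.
[04] 00 e0 → 0xe000
  op=0xe000>>12=0xe ⇒ jmp (J)
  imm: (w>>0)&0xfff=0x0 → #0

jmp #0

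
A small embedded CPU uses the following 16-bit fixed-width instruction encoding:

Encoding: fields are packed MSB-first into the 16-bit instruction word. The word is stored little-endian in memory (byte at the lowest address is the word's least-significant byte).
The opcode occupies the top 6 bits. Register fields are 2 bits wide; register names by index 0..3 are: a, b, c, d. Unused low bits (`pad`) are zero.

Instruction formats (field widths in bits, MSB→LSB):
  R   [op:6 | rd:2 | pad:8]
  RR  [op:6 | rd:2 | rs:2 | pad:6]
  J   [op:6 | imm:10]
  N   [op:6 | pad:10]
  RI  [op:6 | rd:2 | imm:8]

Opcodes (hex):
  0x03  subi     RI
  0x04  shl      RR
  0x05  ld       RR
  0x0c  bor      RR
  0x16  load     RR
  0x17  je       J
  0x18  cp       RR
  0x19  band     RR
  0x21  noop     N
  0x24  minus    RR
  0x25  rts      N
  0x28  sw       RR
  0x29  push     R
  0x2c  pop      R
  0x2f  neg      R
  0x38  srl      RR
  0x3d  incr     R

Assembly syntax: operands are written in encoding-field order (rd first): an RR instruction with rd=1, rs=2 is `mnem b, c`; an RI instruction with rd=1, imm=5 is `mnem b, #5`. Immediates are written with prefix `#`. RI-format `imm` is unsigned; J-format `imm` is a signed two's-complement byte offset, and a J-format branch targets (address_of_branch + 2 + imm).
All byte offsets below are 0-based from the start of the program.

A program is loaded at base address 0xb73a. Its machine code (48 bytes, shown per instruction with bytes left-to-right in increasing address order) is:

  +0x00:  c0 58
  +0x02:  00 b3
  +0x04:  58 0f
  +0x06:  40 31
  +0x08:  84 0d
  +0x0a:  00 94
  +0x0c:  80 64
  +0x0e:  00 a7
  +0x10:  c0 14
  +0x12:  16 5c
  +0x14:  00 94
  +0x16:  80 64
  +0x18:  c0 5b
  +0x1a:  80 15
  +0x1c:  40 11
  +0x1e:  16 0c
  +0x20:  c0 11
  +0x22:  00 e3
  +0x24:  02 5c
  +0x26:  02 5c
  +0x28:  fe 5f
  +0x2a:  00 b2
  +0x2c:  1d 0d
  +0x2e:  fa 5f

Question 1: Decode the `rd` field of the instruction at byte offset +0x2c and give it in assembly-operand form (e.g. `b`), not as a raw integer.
@+2c  little-endian(1d 0d) = 0x0d1d
  top 6b → 0x3 → subi [RI]
  [9:8] rd=1 = b
  [7:0] imm=29 = #29

b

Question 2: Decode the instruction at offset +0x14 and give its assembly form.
rts

off 0x14: read 00 94 as little → 0x9400
  top 6b → 0x25 → rts [N]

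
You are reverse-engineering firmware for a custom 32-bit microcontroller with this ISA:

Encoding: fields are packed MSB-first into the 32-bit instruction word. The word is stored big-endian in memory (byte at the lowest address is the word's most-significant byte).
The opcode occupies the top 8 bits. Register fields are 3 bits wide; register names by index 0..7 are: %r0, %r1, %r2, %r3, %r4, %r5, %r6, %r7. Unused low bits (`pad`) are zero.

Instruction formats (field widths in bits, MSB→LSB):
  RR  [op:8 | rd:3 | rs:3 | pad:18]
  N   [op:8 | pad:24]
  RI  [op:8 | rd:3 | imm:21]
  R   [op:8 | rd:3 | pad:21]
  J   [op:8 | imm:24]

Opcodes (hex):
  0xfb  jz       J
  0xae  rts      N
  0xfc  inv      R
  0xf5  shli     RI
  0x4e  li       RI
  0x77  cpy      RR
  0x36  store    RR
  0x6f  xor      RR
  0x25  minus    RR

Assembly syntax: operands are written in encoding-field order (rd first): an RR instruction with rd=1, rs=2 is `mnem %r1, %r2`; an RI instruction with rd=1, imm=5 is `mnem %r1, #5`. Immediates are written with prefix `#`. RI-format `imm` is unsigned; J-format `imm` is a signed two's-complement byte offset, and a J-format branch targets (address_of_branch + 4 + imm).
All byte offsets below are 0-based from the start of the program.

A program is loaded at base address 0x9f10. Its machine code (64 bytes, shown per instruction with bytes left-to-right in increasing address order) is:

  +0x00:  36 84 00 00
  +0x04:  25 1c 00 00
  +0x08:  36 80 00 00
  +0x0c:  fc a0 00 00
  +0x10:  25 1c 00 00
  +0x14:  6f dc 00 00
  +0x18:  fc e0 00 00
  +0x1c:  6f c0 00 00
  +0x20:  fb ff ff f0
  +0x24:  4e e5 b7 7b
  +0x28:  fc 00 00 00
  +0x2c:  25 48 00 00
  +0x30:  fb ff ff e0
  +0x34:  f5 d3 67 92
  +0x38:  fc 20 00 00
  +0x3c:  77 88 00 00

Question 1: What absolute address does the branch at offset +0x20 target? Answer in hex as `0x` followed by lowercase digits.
@+20  big-endian(fb ff ff f0) = 0xfbfffff0
  opcode bits[31:24]=0xfb: jz/J
  [23:0] imm=16777200 (s24→-16) = #-16
  target = base 0x9f10 + off 0x20 + 4 + imm -16 = 0x9f24

0x9f24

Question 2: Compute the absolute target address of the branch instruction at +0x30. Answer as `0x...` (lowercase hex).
0x9f24

off 0x30: read fb ff ff e0 as big → 0xfbffffe0
  opcode bits[31:24]=0xfb: jz/J
  imm: (w>>0)&0xffffff=0xffffe0 (s24→-32) → #-32
  target = base 0x9f10 + off 0x30 + 4 + imm -32 = 0x9f24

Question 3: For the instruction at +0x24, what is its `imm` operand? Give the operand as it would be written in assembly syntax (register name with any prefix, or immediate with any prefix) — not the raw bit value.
#374651

[24] 4e e5 b7 7b → 0x4ee5b77b
  op=0x4ee5b77b>>24=0x4e ⇒ li (RI)
  rd@[23:21]=0x7 ⇒ %r7
  imm@[20:0]=0x5b77b ⇒ #374651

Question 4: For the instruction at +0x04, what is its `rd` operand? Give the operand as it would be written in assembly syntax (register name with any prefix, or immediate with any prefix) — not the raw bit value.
%r0

@+04  big-endian(25 1c 00 00) = 0x251c0000
  op=0x251c0000>>24=0x25 ⇒ minus (RR)
  rd@[23:21]=0x0 ⇒ %r0
  rs@[20:18]=0x7 ⇒ %r7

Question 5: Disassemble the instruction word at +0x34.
shli %r6, #1271698

off 0x34: read f5 d3 67 92 as big → 0xf5d36792
  top 8b → 0xf5 → shli [RI]
  rd@[23:21]=0x6 ⇒ %r6
  imm@[20:0]=0x136792 ⇒ #1271698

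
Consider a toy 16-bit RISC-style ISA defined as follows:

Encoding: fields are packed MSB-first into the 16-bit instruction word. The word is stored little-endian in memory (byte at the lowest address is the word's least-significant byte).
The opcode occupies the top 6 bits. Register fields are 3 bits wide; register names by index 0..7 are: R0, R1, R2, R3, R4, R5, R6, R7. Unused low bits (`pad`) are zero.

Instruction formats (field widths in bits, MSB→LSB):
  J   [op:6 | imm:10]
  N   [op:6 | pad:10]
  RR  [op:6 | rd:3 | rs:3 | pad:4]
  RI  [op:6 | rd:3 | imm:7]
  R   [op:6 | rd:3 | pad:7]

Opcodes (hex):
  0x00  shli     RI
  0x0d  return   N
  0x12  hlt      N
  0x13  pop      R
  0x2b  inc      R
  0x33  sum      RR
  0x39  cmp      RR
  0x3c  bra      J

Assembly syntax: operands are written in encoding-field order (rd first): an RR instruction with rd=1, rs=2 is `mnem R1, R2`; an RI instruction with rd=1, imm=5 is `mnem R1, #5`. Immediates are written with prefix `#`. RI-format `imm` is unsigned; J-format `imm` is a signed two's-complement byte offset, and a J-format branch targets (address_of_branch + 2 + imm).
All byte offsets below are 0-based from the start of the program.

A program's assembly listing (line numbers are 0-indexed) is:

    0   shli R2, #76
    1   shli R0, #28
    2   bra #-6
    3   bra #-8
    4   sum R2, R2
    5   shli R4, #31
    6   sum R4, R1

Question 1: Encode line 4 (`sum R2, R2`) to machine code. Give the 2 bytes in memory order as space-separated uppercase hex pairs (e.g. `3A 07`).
line 4 (sum): pack op=0x33:6|rd=2:3|rs=2:3|pad=0:4 = 0xcd20; little→ 20 cd

20 CD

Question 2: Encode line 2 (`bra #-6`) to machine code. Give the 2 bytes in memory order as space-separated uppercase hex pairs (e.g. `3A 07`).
FA F3

line 2 (bra): pack op=0x3c:6|imm=-6:10 = 0xf3fa; little→ fa f3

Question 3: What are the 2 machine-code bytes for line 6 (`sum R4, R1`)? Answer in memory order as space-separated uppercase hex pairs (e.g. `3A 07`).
line 6 (sum): pack op=0x33:6|rd=4:3|rs=1:3|pad=0:4 = 0xce10; little→ 10 ce

10 CE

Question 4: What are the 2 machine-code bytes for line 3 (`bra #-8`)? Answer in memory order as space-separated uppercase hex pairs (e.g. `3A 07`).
F8 F3

line 3 (bra): pack op=0x3c:6|imm=-8:10 = 0xf3f8; little→ f8 f3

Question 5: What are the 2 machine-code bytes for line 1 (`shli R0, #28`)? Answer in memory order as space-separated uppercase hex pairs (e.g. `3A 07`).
1C 00

line 1 (shli): pack op=0x0:6|rd=0:3|imm=28:7 = 0x001c; little→ 1c 00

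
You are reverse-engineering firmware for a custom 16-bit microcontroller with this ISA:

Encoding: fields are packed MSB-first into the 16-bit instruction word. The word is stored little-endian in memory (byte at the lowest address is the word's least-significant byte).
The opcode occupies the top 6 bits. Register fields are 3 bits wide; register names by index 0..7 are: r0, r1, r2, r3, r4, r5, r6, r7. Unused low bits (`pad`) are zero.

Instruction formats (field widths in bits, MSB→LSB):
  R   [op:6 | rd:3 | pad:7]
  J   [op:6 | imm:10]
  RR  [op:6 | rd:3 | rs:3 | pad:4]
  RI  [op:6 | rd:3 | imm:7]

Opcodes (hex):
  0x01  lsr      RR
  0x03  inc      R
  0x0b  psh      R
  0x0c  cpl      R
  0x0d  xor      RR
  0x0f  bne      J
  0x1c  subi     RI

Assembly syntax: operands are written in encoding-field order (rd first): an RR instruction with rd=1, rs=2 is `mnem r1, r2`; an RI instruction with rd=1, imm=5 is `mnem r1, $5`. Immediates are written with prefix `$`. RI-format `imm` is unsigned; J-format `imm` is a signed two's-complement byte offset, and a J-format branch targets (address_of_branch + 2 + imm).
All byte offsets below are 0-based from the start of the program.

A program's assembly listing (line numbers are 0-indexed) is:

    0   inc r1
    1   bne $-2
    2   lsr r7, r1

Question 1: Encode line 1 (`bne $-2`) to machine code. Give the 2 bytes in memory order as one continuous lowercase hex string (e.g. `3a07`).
fe3f

line 1 (bne): pack op=0xf:6|imm=-2:10 = 0x3ffe; little→ fe 3f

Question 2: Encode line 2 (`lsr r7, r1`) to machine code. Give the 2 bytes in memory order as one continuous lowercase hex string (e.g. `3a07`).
2. lsr fields op=0x1:6|rd=7:3|rs=1:3|pad=0:4 → word 0790h → 90 07

9007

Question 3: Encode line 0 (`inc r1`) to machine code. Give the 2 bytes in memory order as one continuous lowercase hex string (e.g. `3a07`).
800c

line 0 (inc): pack op=0x3:6|rd=1:3|pad=0:7 = 0x0c80; little→ 80 0c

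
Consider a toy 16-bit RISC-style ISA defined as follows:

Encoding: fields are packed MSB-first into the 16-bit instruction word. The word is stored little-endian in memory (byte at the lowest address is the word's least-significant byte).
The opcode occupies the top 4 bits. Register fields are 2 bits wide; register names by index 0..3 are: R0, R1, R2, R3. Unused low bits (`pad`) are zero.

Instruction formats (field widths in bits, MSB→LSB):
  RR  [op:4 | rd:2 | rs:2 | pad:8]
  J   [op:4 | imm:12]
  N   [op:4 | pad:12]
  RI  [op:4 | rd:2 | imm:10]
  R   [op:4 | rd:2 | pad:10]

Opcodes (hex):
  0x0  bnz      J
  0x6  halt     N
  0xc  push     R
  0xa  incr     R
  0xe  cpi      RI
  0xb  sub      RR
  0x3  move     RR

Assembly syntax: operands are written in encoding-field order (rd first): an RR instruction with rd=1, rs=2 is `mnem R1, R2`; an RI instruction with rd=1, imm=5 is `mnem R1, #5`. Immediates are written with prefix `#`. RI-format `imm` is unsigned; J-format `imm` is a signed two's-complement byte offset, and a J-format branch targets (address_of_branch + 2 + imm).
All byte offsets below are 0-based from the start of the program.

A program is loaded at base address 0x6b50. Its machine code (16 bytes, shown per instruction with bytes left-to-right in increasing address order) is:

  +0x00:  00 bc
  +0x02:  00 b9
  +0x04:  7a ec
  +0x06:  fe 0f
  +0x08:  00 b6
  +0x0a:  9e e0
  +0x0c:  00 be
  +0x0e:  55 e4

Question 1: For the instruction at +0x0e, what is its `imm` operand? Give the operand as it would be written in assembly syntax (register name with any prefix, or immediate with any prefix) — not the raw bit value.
#85

[0e] 55 e4 → 0xe455
  op=0xe455>>12=0xe ⇒ cpi (RI)
  rd: (w>>10)&0x3=0x1 → R1
  imm: (w>>0)&0x3ff=0x55 → #85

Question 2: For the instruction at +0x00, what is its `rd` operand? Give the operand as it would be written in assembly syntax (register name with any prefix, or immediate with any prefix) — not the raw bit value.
@+00  little-endian(00 bc) = 0xbc00
  op=0xbc00>>12=0xb ⇒ sub (RR)
  [11:10] rd=3 = R3
  [9:8] rs=0 = R0

R3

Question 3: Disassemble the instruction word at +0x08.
+0x08: 00 b6 ⇒ word 0xb600 (little)
  top 4b → 0xb → sub [RR]
  rd@[11:10]=0x1 ⇒ R1
  rs@[9:8]=0x2 ⇒ R2

sub R1, R2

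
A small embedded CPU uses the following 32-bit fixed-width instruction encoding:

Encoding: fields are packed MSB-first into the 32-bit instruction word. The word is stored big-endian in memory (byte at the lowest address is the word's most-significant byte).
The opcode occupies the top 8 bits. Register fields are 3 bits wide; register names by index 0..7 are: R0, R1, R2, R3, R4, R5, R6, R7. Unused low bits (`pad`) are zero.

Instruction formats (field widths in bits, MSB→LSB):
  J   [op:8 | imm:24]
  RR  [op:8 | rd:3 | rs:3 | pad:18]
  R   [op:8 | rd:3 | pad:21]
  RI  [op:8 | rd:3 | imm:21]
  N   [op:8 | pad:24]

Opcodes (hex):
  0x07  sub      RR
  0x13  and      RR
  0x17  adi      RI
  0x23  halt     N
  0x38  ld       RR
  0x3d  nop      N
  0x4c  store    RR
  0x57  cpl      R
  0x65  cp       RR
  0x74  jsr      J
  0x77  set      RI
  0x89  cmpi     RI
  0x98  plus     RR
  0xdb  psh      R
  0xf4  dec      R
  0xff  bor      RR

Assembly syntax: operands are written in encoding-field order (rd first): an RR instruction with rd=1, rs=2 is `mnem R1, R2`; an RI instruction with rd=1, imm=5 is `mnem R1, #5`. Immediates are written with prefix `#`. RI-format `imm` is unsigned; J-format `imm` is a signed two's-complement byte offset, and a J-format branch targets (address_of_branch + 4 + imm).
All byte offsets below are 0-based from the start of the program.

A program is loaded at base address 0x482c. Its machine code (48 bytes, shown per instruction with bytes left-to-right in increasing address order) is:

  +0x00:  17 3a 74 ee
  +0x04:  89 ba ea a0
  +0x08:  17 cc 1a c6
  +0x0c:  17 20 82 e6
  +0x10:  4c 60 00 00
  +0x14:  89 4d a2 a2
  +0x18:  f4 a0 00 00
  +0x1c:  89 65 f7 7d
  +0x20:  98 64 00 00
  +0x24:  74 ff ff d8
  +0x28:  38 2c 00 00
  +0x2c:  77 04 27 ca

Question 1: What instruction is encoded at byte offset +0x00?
adi R1, #1733870

+0x00: 17 3a 74 ee ⇒ word 0x173a74ee (big)
  op=0x173a74ee>>24=0x17 ⇒ adi (RI)
  rd: (w>>21)&0x7=0x1 → R1
  imm: (w>>0)&0x1fffff=0x1a74ee → #1733870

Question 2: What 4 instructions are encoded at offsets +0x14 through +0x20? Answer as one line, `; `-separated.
cmpi R2, #893602; dec R5; cmpi R3, #391037; plus R3, R1

off 0x14: read 89 4d a2 a2 as big → 0x894da2a2
  top 8b → 0x89 → cmpi [RI]
  rd@[23:21]=0x2 ⇒ R2
  imm@[20:0]=0xda2a2 ⇒ #893602
off 0x18: read f4 a0 00 00 as big → 0xf4a00000
  top 8b → 0xf4 → dec [R]
  rd@[23:21]=0x5 ⇒ R5
off 0x1c: read 89 65 f7 7d as big → 0x8965f77d
  top 8b → 0x89 → cmpi [RI]
  rd@[23:21]=0x3 ⇒ R3
  imm@[20:0]=0x5f77d ⇒ #391037
off 0x20: read 98 64 00 00 as big → 0x98640000
  top 8b → 0x98 → plus [RR]
  rd@[23:21]=0x3 ⇒ R3
  rs@[20:18]=0x1 ⇒ R1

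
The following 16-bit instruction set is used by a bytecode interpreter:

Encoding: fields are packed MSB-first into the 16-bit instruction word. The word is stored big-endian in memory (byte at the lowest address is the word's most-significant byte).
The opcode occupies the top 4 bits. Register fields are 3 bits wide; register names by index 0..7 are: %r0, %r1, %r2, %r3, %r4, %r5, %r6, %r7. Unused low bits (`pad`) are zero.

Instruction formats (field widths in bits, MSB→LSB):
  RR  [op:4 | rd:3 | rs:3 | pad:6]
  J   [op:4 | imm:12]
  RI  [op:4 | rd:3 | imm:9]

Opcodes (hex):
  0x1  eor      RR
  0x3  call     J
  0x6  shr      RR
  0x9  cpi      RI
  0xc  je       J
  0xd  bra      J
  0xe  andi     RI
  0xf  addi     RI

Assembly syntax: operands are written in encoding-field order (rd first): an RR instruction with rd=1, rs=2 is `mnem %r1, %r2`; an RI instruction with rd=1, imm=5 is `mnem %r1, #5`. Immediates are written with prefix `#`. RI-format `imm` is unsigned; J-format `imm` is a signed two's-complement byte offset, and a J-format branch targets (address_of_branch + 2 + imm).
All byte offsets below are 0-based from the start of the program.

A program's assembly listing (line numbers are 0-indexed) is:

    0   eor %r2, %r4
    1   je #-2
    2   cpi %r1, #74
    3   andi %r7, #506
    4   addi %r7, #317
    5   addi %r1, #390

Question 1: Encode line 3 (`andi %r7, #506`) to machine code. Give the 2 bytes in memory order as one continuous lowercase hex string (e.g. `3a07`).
line 3 (andi): pack op=0xe:4|rd=7:3|imm=506:9 = 0xeffa; big→ ef fa

effa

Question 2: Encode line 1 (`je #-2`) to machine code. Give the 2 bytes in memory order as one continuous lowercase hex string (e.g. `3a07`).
line 1 (je): pack op=0xc:4|imm=-2:12 = 0xcffe; big→ cf fe

cffe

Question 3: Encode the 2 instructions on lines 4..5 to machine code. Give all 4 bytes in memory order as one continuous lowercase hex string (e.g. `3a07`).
4. addi fields op=0xf:4|rd=7:3|imm=317:9 → word ff3dh → ff 3d
5. addi fields op=0xf:4|rd=1:3|imm=390:9 → word f386h → f3 86

ff3df386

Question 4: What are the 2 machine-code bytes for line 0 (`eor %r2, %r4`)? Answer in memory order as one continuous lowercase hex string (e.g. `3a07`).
line 0 (eor): pack op=0x1:4|rd=2:3|rs=4:3|pad=0:6 = 0x1500; big→ 15 00

1500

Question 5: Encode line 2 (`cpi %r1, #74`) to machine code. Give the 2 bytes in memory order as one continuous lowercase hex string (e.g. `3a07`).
924a

L2: cpi op=0x9:4|rd=1:3|imm=74:9 ⇒ 0x924a ⇒ big 92 4a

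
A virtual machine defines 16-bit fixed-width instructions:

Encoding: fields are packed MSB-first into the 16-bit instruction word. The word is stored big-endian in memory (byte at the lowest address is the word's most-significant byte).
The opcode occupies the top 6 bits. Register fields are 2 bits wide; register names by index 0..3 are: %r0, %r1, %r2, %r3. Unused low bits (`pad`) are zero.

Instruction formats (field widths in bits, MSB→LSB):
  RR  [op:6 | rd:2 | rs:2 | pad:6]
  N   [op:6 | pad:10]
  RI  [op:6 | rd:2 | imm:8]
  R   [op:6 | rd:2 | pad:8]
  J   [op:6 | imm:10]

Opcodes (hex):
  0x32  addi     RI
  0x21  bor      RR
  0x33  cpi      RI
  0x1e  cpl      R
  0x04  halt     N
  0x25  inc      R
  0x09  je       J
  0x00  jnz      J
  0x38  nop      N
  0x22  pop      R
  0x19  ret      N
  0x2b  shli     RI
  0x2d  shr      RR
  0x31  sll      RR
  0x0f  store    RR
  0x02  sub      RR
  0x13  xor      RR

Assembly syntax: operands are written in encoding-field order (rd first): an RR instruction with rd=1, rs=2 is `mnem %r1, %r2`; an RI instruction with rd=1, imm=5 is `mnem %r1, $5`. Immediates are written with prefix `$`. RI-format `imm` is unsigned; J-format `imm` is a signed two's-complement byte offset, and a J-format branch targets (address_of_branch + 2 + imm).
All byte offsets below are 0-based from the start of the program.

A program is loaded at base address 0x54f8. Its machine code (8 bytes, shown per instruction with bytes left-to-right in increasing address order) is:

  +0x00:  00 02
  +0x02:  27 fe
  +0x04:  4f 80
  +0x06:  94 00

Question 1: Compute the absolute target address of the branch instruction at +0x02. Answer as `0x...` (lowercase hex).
+0x02: 27 fe ⇒ word 0x27fe (big)
  op=0x27fe>>10=0x9 ⇒ je (J)
  [9:0] imm=1022 (s10→-2) = $-2
  target = base 0x54f8 + off 0x02 + 2 + imm -2 = 0x54fa

0x54fa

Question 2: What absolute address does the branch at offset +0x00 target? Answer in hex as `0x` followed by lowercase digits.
0x54fc

+0x00: 00 02 ⇒ word 0x0002 (big)
  op=0x0002>>10=0x0 ⇒ jnz (J)
  imm: (w>>0)&0x3ff=0x2 → $2
  target = base 0x54f8 + off 0x00 + 2 + imm 2 = 0x54fc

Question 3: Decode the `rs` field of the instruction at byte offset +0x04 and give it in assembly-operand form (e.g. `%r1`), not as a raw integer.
%r2

[04] 4f 80 → 0x4f80
  op=0x4f80>>10=0x13 ⇒ xor (RR)
  rd@[9:8]=0x3 ⇒ %r3
  rs@[7:6]=0x2 ⇒ %r2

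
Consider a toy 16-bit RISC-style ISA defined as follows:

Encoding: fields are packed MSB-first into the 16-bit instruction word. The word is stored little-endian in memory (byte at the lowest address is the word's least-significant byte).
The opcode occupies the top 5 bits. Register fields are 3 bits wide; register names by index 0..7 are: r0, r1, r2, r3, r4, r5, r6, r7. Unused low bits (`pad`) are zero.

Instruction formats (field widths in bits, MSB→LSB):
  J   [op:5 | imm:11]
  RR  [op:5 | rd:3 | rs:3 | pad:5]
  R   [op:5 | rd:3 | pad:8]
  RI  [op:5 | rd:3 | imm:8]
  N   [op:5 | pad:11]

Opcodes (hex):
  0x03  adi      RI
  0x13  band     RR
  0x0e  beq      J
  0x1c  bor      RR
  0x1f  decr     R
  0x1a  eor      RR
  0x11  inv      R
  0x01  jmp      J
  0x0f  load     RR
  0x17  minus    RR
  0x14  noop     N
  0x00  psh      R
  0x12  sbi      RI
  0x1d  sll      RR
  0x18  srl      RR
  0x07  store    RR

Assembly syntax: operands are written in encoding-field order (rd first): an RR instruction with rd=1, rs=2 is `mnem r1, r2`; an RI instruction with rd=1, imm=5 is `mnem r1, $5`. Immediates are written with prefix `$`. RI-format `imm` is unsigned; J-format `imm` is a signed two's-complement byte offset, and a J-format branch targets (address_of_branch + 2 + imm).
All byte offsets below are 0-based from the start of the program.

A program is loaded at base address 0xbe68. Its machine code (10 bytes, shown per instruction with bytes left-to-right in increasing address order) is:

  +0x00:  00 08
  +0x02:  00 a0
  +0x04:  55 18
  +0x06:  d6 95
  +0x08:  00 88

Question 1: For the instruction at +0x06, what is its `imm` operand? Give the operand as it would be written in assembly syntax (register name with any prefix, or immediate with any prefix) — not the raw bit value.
$214

[06] d6 95 → 0x95d6
  opcode bits[15:11]=0x12: sbi/RI
  rd@[10:8]=0x5 ⇒ r5
  imm@[7:0]=0xd6 ⇒ $214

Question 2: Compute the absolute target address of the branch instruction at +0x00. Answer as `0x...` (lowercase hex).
[00] 00 08 → 0x0800
  op=0x0800>>11=0x1 ⇒ jmp (J)
  [10:0] imm=0 = $0
  target = base 0xbe68 + off 0x00 + 2 + imm 0 = 0xbe6a

0xbe6a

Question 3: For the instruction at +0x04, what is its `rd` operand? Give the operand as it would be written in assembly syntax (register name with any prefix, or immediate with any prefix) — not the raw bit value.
off 0x04: read 55 18 as little → 0x1855
  top 5b → 0x3 → adi [RI]
  rd@[10:8]=0x0 ⇒ r0
  imm@[7:0]=0x55 ⇒ $85

r0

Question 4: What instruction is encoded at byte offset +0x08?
off 0x08: read 00 88 as little → 0x8800
  top 5b → 0x11 → inv [R]
  [10:8] rd=0 = r0

inv r0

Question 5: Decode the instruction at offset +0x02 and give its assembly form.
@+02  little-endian(00 a0) = 0xa000
  op=0xa000>>11=0x14 ⇒ noop (N)

noop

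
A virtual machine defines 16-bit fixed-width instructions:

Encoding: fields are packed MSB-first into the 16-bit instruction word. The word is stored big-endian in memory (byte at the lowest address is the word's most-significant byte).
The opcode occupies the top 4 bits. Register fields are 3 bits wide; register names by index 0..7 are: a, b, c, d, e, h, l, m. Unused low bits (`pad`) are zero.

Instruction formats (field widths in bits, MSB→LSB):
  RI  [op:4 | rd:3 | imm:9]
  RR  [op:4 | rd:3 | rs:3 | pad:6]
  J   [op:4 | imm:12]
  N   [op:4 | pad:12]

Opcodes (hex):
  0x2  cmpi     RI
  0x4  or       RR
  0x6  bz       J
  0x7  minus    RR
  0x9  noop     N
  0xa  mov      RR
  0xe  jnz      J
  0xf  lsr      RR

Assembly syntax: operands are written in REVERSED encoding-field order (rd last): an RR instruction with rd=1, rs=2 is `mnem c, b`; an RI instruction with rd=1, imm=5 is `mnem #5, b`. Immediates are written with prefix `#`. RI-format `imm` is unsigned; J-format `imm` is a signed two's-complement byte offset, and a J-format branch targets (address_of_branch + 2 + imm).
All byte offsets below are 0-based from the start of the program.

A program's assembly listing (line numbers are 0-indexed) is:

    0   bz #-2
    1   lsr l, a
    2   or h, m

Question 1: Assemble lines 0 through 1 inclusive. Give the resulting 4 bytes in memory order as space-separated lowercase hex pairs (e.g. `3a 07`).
6f fe f1 80

L0: bz op=0x6:4|imm=-2:12 ⇒ 0x6ffe ⇒ big 6f fe
L1: lsr op=0xf:4|rd=0:3|rs=6:3|pad=0:6 ⇒ 0xf180 ⇒ big f1 80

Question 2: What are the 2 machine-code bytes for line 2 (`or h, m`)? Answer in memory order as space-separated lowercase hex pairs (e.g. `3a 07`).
L2: or op=0x4:4|rd=7:3|rs=5:3|pad=0:6 ⇒ 0x4f40 ⇒ big 4f 40

4f 40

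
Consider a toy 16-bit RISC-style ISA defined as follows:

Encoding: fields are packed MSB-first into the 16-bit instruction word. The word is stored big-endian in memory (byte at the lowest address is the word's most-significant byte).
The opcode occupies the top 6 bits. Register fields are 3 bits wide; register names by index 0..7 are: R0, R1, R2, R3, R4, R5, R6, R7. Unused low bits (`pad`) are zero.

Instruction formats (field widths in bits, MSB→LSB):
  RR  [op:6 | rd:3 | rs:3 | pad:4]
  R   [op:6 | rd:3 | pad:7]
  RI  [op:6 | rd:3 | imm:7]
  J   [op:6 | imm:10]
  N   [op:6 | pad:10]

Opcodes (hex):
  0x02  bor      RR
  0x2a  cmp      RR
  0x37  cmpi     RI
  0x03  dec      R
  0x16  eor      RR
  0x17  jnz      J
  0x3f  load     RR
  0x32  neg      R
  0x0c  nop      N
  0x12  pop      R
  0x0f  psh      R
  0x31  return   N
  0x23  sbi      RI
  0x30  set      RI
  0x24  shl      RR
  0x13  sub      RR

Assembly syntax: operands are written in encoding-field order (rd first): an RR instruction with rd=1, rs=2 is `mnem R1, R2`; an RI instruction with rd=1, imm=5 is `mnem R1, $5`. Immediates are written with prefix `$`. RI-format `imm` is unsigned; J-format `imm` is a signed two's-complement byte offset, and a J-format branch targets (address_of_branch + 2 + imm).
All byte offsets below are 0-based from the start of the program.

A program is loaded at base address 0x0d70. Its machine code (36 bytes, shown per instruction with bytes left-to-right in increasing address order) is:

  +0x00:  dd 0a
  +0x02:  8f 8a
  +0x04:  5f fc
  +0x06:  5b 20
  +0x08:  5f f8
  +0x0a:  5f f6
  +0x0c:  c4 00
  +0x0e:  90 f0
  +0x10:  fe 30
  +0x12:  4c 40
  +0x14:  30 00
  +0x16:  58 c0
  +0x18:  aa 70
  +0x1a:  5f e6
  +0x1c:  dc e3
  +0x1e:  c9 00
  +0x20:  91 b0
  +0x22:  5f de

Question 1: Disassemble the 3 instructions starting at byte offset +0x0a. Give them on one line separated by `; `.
+0x0a: 5f f6 ⇒ word 0x5ff6 (big)
  top 6b → 0x17 → jnz [J]
  imm: (w>>0)&0x3ff=0x3f6 (s10→-10) → $-10
+0x0c: c4 00 ⇒ word 0xc400 (big)
  top 6b → 0x31 → return [N]
+0x0e: 90 f0 ⇒ word 0x90f0 (big)
  top 6b → 0x24 → shl [RR]
  rd: (w>>7)&0x7=0x1 → R1
  rs: (w>>4)&0x7=0x7 → R7

jnz $-10; return; shl R1, R7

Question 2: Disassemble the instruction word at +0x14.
nop

off 0x14: read 30 00 as big → 0x3000
  op=0x3000>>10=0xc ⇒ nop (N)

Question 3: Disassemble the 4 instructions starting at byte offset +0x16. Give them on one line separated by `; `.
eor R1, R4; cmp R4, R7; jnz $-26; cmpi R1, $99

@+16  big-endian(58 c0) = 0x58c0
  top 6b → 0x16 → eor [RR]
  rd@[9:7]=0x1 ⇒ R1
  rs@[6:4]=0x4 ⇒ R4
@+18  big-endian(aa 70) = 0xaa70
  top 6b → 0x2a → cmp [RR]
  rd@[9:7]=0x4 ⇒ R4
  rs@[6:4]=0x7 ⇒ R7
@+1a  big-endian(5f e6) = 0x5fe6
  top 6b → 0x17 → jnz [J]
  imm@[9:0]=0x3e6 (s10→-26) ⇒ $-26
@+1c  big-endian(dc e3) = 0xdce3
  top 6b → 0x37 → cmpi [RI]
  rd@[9:7]=0x1 ⇒ R1
  imm@[6:0]=0x63 ⇒ $99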